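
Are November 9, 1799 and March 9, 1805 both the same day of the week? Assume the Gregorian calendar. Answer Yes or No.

Yes

From Nov 9, 1799 to Mar 9, 1805 is 1946 days.
1946 mod 7 = 0, so they are the same weekday.
(Nov 9, 1799 is a Saturday; Mar 9, 1805 is a Saturday.)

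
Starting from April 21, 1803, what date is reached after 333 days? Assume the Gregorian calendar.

March 19, 1804

Apr has 30 days: +10 → May 1, 1803 (323 left).
May has 31 days: +31 → Jun 1, 1803 (292 left).
Jun has 30 days: +30 → Jul 1, 1803 (262 left).
Jul has 31 days: +31 → Aug 1, 1803 (231 left).
Aug has 31 days: +31 → Sep 1, 1803 (200 left).
Sep has 30 days: +30 → Oct 1, 1803 (170 left).
Oct has 31 days: +31 → Nov 1, 1803 (139 left).
Nov has 30 days: +30 → Dec 1, 1803 (109 left).
Dec has 31 days: +31 → Jan 1, 1804 (78 left).
Jan has 31 days: +31 → Feb 1, 1804 (47 left).
Feb has 29 days: +29 → Mar 1, 1804 (18 left).
+18 → Mar 19, 1804.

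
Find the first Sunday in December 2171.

December 1, 2171 is a Sunday.
The first Sunday is therefore December 1 (same day).

December 1, 2171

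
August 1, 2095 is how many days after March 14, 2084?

Mar 14, 2084 → Mar 14, 2085: 365 days.
Mar 14, 2085 → Mar 14, 2086: 365 days.
Mar 14, 2086 → Mar 14, 2087: 365 days.
Mar 14, 2087 → Mar 14, 2088: 366 days (Feb 29, 2088 is in that span).
Mar 14, 2088 → Mar 14, 2089: 365 days.
Mar 14, 2089 → Mar 14, 2090: 365 days.
Mar 14, 2090 → Mar 14, 2091: 365 days.
Mar 14, 2091 → Mar 14, 2092: 366 days (Feb 29, 2092 is in that span).
Mar 14, 2092 → Mar 14, 2093: 365 days.
Mar 14, 2093 → Mar 14, 2094: 365 days.
Mar 14, 2094 → Mar 14, 2095: 365 days.
Mar 14, 2095 → Apr 14, 2095: 31 days (March has 31).
Apr 14, 2095 → May 14, 2095: 30 days (April has 30).
May 14, 2095 → Jun 14, 2095: 31 days (May has 31).
Jun 14, 2095 → Jul 14, 2095: 30 days (June has 30).
Jul 14, 2095 → Aug 1, 2095: 18 days.
Total: 4157 days.

4157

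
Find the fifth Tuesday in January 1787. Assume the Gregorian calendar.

January 30, 1787

January 1, 1787 is a Monday.
The first Tuesday is therefore January 2 (1 days later).
The fifth Tuesday is 2 + 4×7 = January 30.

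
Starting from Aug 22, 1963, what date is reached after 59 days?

October 20, 1963

Aug has 31 days: +10 → Sep 1, 1963 (49 left).
Sep has 30 days: +30 → Oct 1, 1963 (19 left).
+19 → Oct 20, 1963.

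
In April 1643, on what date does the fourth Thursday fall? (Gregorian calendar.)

April 1, 1643 is a Wednesday.
The first Thursday is therefore April 2 (1 days later).
The fourth Thursday is 2 + 3×7 = April 23.

April 23, 1643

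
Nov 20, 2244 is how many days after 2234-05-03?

3854

May 3, 2234 → May 3, 2235: 365 days.
May 3, 2235 → May 3, 2236: 366 days (Feb 29, 2236 is in that span).
May 3, 2236 → May 3, 2237: 365 days.
May 3, 2237 → May 3, 2238: 365 days.
May 3, 2238 → May 3, 2239: 365 days.
May 3, 2239 → May 3, 2240: 366 days (Feb 29, 2240 is in that span).
May 3, 2240 → May 3, 2241: 365 days.
May 3, 2241 → May 3, 2242: 365 days.
May 3, 2242 → May 3, 2243: 365 days.
May 3, 2243 → May 3, 2244: 366 days (Feb 29, 2244 is in that span).
May 3, 2244 → Jun 3, 2244: 31 days (May has 31).
Jun 3, 2244 → Jul 3, 2244: 30 days (June has 30).
Jul 3, 2244 → Aug 3, 2244: 31 days (July has 31).
Aug 3, 2244 → Sep 3, 2244: 31 days (August has 31).
Sep 3, 2244 → Oct 3, 2244: 30 days (September has 30).
Oct 3, 2244 → Nov 3, 2244: 31 days (October has 31).
Nov 3, 2244 → Nov 20, 2244: 17 days.
Total: 3854 days.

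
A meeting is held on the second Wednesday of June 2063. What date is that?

June 13, 2063

June 1, 2063 is a Friday.
The first Wednesday is therefore June 6 (5 days later).
The second Wednesday is 6 + 1×7 = June 13.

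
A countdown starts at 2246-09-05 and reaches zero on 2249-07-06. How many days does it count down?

1035

Sep 5, 2246 → Sep 5, 2247: 365 days.
Sep 5, 2247 → Sep 5, 2248: 366 days (Feb 29, 2248 is in that span).
Sep 5, 2248 → Oct 5, 2248: 30 days (September has 30).
Oct 5, 2248 → Nov 5, 2248: 31 days (October has 31).
Nov 5, 2248 → Dec 5, 2248: 30 days (November has 30).
Dec 5, 2248 → Jan 5, 2249: 31 days (December has 31).
Jan 5, 2249 → Feb 5, 2249: 31 days (January has 31).
Feb 5, 2249 → Mar 5, 2249: 28 days (February has 28).
Mar 5, 2249 → Apr 5, 2249: 31 days (March has 31).
Apr 5, 2249 → May 5, 2249: 30 days (April has 30).
May 5, 2249 → Jun 5, 2249: 31 days (May has 31).
Jun 5, 2249 → Jul 5, 2249: 30 days (June has 30).
Jul 5, 2249 → Jul 6, 2249: 1 days.
Total: 1035 days.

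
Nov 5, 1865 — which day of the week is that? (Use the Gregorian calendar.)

Doomsday rule: the anchor day for the 1800s is Friday. For year 65: 65÷12 = 5 r 5, and 5÷4 = 1, so 5+5+1 = 11.
Friday + 11 ≡ Tuesday — that's 1865's doomsday.
In November the doomsday date is Nov 7.
Nov 5 is 2 days before Nov 7; 2 mod 7 = 2, so Tuesday − 2 = Sunday.

Sunday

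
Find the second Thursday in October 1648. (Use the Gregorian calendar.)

October 8, 1648

October 1, 1648 is a Thursday.
The first Thursday is therefore October 1 (same day).
The second Thursday is 1 + 1×7 = October 8.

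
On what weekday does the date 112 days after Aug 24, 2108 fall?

First find the weekday of Aug 24, 2108. Doomsday rule: the anchor day for the 2100s is Sunday. For year 08: 8÷12 = 0 r 8, and 8÷4 = 2, so 0+8+2 = 10.
Sunday + 10 ≡ Wednesday — that's 2108's doomsday.
In August the doomsday date is Aug 8.
Aug 24 is 16 days after Aug 8; 16 mod 7 = 2, so Wednesday + 2 = Friday.
112 mod 7 = 0, so 112 days after a Friday is Friday + 0 = Friday.

Friday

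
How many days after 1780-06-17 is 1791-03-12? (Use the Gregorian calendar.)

3920

Jun 17, 1780 → Jun 17, 1781: 365 days.
Jun 17, 1781 → Jun 17, 1782: 365 days.
Jun 17, 1782 → Jun 17, 1783: 365 days.
Jun 17, 1783 → Jun 17, 1784: 366 days (Feb 29, 1784 is in that span).
Jun 17, 1784 → Jun 17, 1785: 365 days.
Jun 17, 1785 → Jun 17, 1786: 365 days.
Jun 17, 1786 → Jun 17, 1787: 365 days.
Jun 17, 1787 → Jun 17, 1788: 366 days (Feb 29, 1788 is in that span).
Jun 17, 1788 → Jun 17, 1789: 365 days.
Jun 17, 1789 → Jun 17, 1790: 365 days.
Jun 17, 1790 → Jul 17, 1790: 30 days (June has 30).
Jul 17, 1790 → Aug 17, 1790: 31 days (July has 31).
Aug 17, 1790 → Sep 17, 1790: 31 days (August has 31).
Sep 17, 1790 → Oct 17, 1790: 30 days (September has 30).
Oct 17, 1790 → Nov 17, 1790: 31 days (October has 31).
Nov 17, 1790 → Dec 17, 1790: 30 days (November has 30).
Dec 17, 1790 → Jan 17, 1791: 31 days (December has 31).
Jan 17, 1791 → Feb 17, 1791: 31 days (January has 31).
Feb 17, 1791 → Mar 12, 1791: 23 days.
Total: 3920 days.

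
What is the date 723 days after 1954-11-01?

October 24, 1956

+365 (one year) → Nov 1, 1955 (358 left).
Nov has 30 days: +30 → Dec 1, 1955 (328 left).
Dec has 31 days: +31 → Jan 1, 1956 (297 left).
Jan has 31 days: +31 → Feb 1, 1956 (266 left).
Feb has 29 days: +29 → Mar 1, 1956 (237 left).
Mar has 31 days: +31 → Apr 1, 1956 (206 left).
Apr has 30 days: +30 → May 1, 1956 (176 left).
May has 31 days: +31 → Jun 1, 1956 (145 left).
Jun has 30 days: +30 → Jul 1, 1956 (115 left).
Jul has 31 days: +31 → Aug 1, 1956 (84 left).
Aug has 31 days: +31 → Sep 1, 1956 (53 left).
Sep has 30 days: +30 → Oct 1, 1956 (23 left).
+23 → Oct 24, 1956.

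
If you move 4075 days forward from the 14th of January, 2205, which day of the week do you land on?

Tuesday

Jan 14, 2205 is a Monday.
4075 mod 7 = 1, so 4075 days after a Monday is Monday + 1 = Tuesday.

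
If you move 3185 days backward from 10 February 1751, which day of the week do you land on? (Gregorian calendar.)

Wednesday

First find the weekday of Feb 10, 1751. Doomsday rule: the anchor day for the 1700s is Sunday. For year 51: 51÷12 = 4 r 3, and 3÷4 = 0, so 4+3+0 = 7.
Sunday + 7 ≡ Sunday — that's 1751's doomsday.
In February the doomsday date is Feb 28 (1751 is not a leap year).
Feb 10 is 18 days before Feb 28; 18 mod 7 = 4, so Sunday − 4 = Wednesday.
3185 mod 7 = 0, so 3185 days before a Wednesday is Wednesday − 0 = Wednesday.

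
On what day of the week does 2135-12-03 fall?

Saturday

Doomsday rule: the anchor day for the 2100s is Sunday. For year 35: 35÷12 = 2 r 11, and 11÷4 = 2, so 2+11+2 = 15.
Sunday + 15 ≡ Monday — that's 2135's doomsday.
In December the doomsday date is Dec 12.
Dec 3 is 9 days before Dec 12; 9 mod 7 = 2, so Monday − 2 = Saturday.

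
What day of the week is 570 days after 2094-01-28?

Sunday

First find the weekday of Jan 28, 2094. Doomsday rule: the anchor day for the 2000s is Tuesday. For year 94: 94÷12 = 7 r 10, and 10÷4 = 2, so 7+10+2 = 19.
Tuesday + 19 ≡ Sunday — that's 2094's doomsday.
In January the doomsday date is Jan 3 (2094 is not a leap year).
Jan 28 is 25 days after Jan 3; 25 mod 7 = 4, so Sunday + 4 = Thursday.
570 mod 7 = 3, so 570 days after a Thursday is Thursday + 3 = Sunday.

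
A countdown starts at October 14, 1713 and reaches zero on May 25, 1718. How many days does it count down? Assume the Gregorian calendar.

1684

Oct 14, 1713 → Oct 14, 1714: 365 days.
Oct 14, 1714 → Oct 14, 1715: 365 days.
Oct 14, 1715 → Oct 14, 1716: 366 days (Feb 29, 1716 is in that span).
Oct 14, 1716 → Oct 14, 1717: 365 days.
Oct 14, 1717 → Nov 14, 1717: 31 days (October has 31).
Nov 14, 1717 → Dec 14, 1717: 30 days (November has 30).
Dec 14, 1717 → Jan 14, 1718: 31 days (December has 31).
Jan 14, 1718 → Feb 14, 1718: 31 days (January has 31).
Feb 14, 1718 → Mar 14, 1718: 28 days (February has 28).
Mar 14, 1718 → Apr 14, 1718: 31 days (March has 31).
Apr 14, 1718 → May 14, 1718: 30 days (April has 30).
May 14, 1718 → May 25, 1718: 11 days.
Total: 1684 days.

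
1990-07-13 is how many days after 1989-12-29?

196

Dec 29, 1989 → Jan 29, 1990: 31 days (December has 31).
Jan 29, 1990 → Feb 28, 1990: 30 days (January has 31).
Feb 28, 1990 → Mar 28, 1990: 28 days (February has 28).
Mar 28, 1990 → Apr 28, 1990: 31 days (March has 31).
Apr 28, 1990 → May 28, 1990: 30 days (April has 30).
May 28, 1990 → Jun 28, 1990: 31 days (May has 31).
Jun 28, 1990 → Jul 13, 1990: 15 days.
Total: 196 days.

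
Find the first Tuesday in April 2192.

April 1, 2192 is a Sunday.
The first Tuesday is therefore April 3 (2 days later).

April 3, 2192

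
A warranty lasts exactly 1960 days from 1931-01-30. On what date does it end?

+365 (one year) → Jan 30, 1932 (1595 left).
+366 (one year; includes Feb 29, 1932) → Jan 30, 1933 (1229 left).
+365 (one year) → Jan 30, 1934 (864 left).
+365 (one year) → Jan 30, 1935 (499 left).
+365 (one year) → Jan 30, 1936 (134 left).
Jan has 31 days: +2 → Feb 1, 1936 (132 left).
Feb has 29 days: +29 → Mar 1, 1936 (103 left).
Mar has 31 days: +31 → Apr 1, 1936 (72 left).
Apr has 30 days: +30 → May 1, 1936 (42 left).
May has 31 days: +31 → Jun 1, 1936 (11 left).
+11 → Jun 12, 1936.

June 12, 1936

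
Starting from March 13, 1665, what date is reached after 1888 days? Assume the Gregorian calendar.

+365 (one year) → Mar 13, 1666 (1523 left).
+365 (one year) → Mar 13, 1667 (1158 left).
+366 (one year; includes Feb 29, 1668) → Mar 13, 1668 (792 left).
+365 (one year) → Mar 13, 1669 (427 left).
+365 (one year) → Mar 13, 1670 (62 left).
Mar has 31 days: +19 → Apr 1, 1670 (43 left).
Apr has 30 days: +30 → May 1, 1670 (13 left).
+13 → May 14, 1670.

May 14, 1670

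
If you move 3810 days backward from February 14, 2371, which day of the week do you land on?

Friday

First find the weekday of Feb 14, 2371. Doomsday rule: the anchor day for the 2300s is Wednesday. For year 71: 71÷12 = 5 r 11, and 11÷4 = 2, so 5+11+2 = 18.
Wednesday + 18 ≡ Sunday — that's 2371's doomsday.
In February the doomsday date is Feb 28 (2371 is not a leap year).
Feb 14 is 14 days before Feb 28; 14 mod 7 = 0, so Sunday − 0 = Sunday.
3810 mod 7 = 2, so 3810 days before a Sunday is Sunday − 2 = Friday.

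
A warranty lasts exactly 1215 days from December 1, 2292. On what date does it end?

+365 (one year) → Dec 1, 2293 (850 left).
+365 (one year) → Dec 1, 2294 (485 left).
+365 (one year) → Dec 1, 2295 (120 left).
Dec has 31 days: +31 → Jan 1, 2296 (89 left).
Jan has 31 days: +31 → Feb 1, 2296 (58 left).
Feb has 29 days: +29 → Mar 1, 2296 (29 left).
+29 → Mar 30, 2296.

March 30, 2296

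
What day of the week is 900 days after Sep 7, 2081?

Sep 7, 2081 is a Sunday.
900 mod 7 = 4, so 900 days after a Sunday is Sunday + 4 = Thursday.

Thursday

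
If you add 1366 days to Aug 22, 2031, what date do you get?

May 19, 2035

+366 (one year; includes Feb 29, 2032) → Aug 22, 2032 (1000 left).
+365 (one year) → Aug 22, 2033 (635 left).
+365 (one year) → Aug 22, 2034 (270 left).
Aug has 31 days: +10 → Sep 1, 2034 (260 left).
Sep has 30 days: +30 → Oct 1, 2034 (230 left).
Oct has 31 days: +31 → Nov 1, 2034 (199 left).
Nov has 30 days: +30 → Dec 1, 2034 (169 left).
Dec has 31 days: +31 → Jan 1, 2035 (138 left).
Jan has 31 days: +31 → Feb 1, 2035 (107 left).
Feb has 28 days: +28 → Mar 1, 2035 (79 left).
Mar has 31 days: +31 → Apr 1, 2035 (48 left).
Apr has 30 days: +30 → May 1, 2035 (18 left).
+18 → May 19, 2035.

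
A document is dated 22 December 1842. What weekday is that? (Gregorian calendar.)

Doomsday rule: the anchor day for the 1800s is Friday. For year 42: 42÷12 = 3 r 6, and 6÷4 = 1, so 3+6+1 = 10.
Friday + 10 ≡ Monday — that's 1842's doomsday.
In December the doomsday date is Dec 12.
Dec 22 is 10 days after Dec 12; 10 mod 7 = 3, so Monday + 3 = Thursday.

Thursday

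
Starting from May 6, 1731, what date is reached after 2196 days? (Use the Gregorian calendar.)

+366 (one year; includes Feb 29, 1732) → May 6, 1732 (1830 left).
+365 (one year) → May 6, 1733 (1465 left).
+365 (one year) → May 6, 1734 (1100 left).
+365 (one year) → May 6, 1735 (735 left).
+366 (one year; includes Feb 29, 1736) → May 6, 1736 (369 left).
May has 31 days: +26 → Jun 1, 1736 (343 left).
Jun has 30 days: +30 → Jul 1, 1736 (313 left).
Jul has 31 days: +31 → Aug 1, 1736 (282 left).
Aug has 31 days: +31 → Sep 1, 1736 (251 left).
Sep has 30 days: +30 → Oct 1, 1736 (221 left).
Oct has 31 days: +31 → Nov 1, 1736 (190 left).
Nov has 30 days: +30 → Dec 1, 1736 (160 left).
Dec has 31 days: +31 → Jan 1, 1737 (129 left).
Jan has 31 days: +31 → Feb 1, 1737 (98 left).
Feb has 28 days: +28 → Mar 1, 1737 (70 left).
Mar has 31 days: +31 → Apr 1, 1737 (39 left).
Apr has 30 days: +30 → May 1, 1737 (9 left).
+9 → May 10, 1737.

May 10, 1737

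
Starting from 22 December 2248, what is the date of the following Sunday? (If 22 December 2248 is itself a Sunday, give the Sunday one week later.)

December 24, 2248

Dec 22, 2248 is a Friday.
From Friday to the next Sunday is 2 days.
Dec 22, 2248 + 2 = Dec 24, 2248.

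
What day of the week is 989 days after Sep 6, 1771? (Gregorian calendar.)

First find the weekday of Sep 6, 1771. Doomsday rule: the anchor day for the 1700s is Sunday. For year 71: 71÷12 = 5 r 11, and 11÷4 = 2, so 5+11+2 = 18.
Sunday + 18 ≡ Thursday — that's 1771's doomsday.
In September the doomsday date is Sep 5.
Sep 6 is 1 day after Sep 5; 1 mod 7 = 1, so Thursday + 1 = Friday.
989 mod 7 = 2, so 989 days after a Friday is Friday + 2 = Sunday.

Sunday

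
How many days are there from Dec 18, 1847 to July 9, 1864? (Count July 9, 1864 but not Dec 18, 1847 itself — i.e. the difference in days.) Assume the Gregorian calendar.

Dec 18, 1847 → Dec 18, 1848: 366 days (Feb 29, 1848 is in that span).
Dec 18, 1848 → Dec 18, 1849: 365 days.
Dec 18, 1849 → Dec 18, 1850: 365 days.
Dec 18, 1850 → Dec 18, 1851: 365 days.
Dec 18, 1851 → Dec 18, 1852: 366 days (Feb 29, 1852 is in that span).
Dec 18, 1852 → Dec 18, 1853: 365 days.
Dec 18, 1853 → Dec 18, 1854: 365 days.
Dec 18, 1854 → Dec 18, 1855: 365 days.
Dec 18, 1855 → Dec 18, 1856: 366 days (Feb 29, 1856 is in that span).
Dec 18, 1856 → Dec 18, 1857: 365 days.
Dec 18, 1857 → Dec 18, 1858: 365 days.
Dec 18, 1858 → Dec 18, 1859: 365 days.
Dec 18, 1859 → Dec 18, 1860: 366 days (Feb 29, 1860 is in that span).
Dec 18, 1860 → Dec 18, 1861: 365 days.
Dec 18, 1861 → Dec 18, 1862: 365 days.
Dec 18, 1862 → Dec 18, 1863: 365 days.
Dec 18, 1863 → Jan 18, 1864: 31 days (December has 31).
Jan 18, 1864 → Feb 18, 1864: 31 days (January has 31).
Feb 18, 1864 → Mar 18, 1864: 29 days (February has 29).
Mar 18, 1864 → Apr 18, 1864: 31 days (March has 31).
Apr 18, 1864 → May 18, 1864: 30 days (April has 30).
May 18, 1864 → Jun 18, 1864: 31 days (May has 31).
Jun 18, 1864 → Jul 9, 1864: 21 days.
Total: 6048 days.

6048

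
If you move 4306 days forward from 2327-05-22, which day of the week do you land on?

First find the weekday of May 22, 2327. Doomsday rule: the anchor day for the 2300s is Wednesday. For year 27: 27÷12 = 2 r 3, and 3÷4 = 0, so 2+3+0 = 5.
Wednesday + 5 ≡ Monday — that's 2327's doomsday.
In May the doomsday date is May 9.
May 22 is 13 days after May 9; 13 mod 7 = 6, so Monday + 6 = Sunday.
4306 mod 7 = 1, so 4306 days after a Sunday is Sunday + 1 = Monday.

Monday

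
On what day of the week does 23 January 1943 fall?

Saturday

Doomsday rule: the anchor day for the 1900s is Wednesday. For year 43: 43÷12 = 3 r 7, and 7÷4 = 1, so 3+7+1 = 11.
Wednesday + 11 ≡ Sunday — that's 1943's doomsday.
In January the doomsday date is Jan 3 (1943 is not a leap year).
Jan 23 is 20 days after Jan 3; 20 mod 7 = 6, so Sunday + 6 = Saturday.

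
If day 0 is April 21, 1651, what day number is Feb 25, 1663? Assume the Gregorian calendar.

4328

Apr 21, 1651 → Apr 21, 1652: 366 days (Feb 29, 1652 is in that span).
Apr 21, 1652 → Apr 21, 1653: 365 days.
Apr 21, 1653 → Apr 21, 1654: 365 days.
Apr 21, 1654 → Apr 21, 1655: 365 days.
Apr 21, 1655 → Apr 21, 1656: 366 days (Feb 29, 1656 is in that span).
Apr 21, 1656 → Apr 21, 1657: 365 days.
Apr 21, 1657 → Apr 21, 1658: 365 days.
Apr 21, 1658 → Apr 21, 1659: 365 days.
Apr 21, 1659 → Apr 21, 1660: 366 days (Feb 29, 1660 is in that span).
Apr 21, 1660 → Apr 21, 1661: 365 days.
Apr 21, 1661 → Apr 21, 1662: 365 days.
Apr 21, 1662 → May 21, 1662: 30 days (April has 30).
May 21, 1662 → Jun 21, 1662: 31 days (May has 31).
Jun 21, 1662 → Jul 21, 1662: 30 days (June has 30).
Jul 21, 1662 → Aug 21, 1662: 31 days (July has 31).
Aug 21, 1662 → Sep 21, 1662: 31 days (August has 31).
Sep 21, 1662 → Oct 21, 1662: 30 days (September has 30).
Oct 21, 1662 → Nov 21, 1662: 31 days (October has 31).
Nov 21, 1662 → Dec 21, 1662: 30 days (November has 30).
Dec 21, 1662 → Jan 21, 1663: 31 days (December has 31).
Jan 21, 1663 → Feb 21, 1663: 31 days (January has 31).
Feb 21, 1663 → Feb 25, 1663: 4 days.
Total: 4328 days.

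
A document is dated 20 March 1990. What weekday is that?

Tuesday

January 1, 1990 is a Monday.
Jan 1, 1990 → Feb 1, 1990: 31 days (January has 31).
Feb 1, 1990 → Mar 1, 1990: 28 days (February has 28).
Mar 1, 1990 → Mar 20, 1990: 19 days.
Total: 78 days.
78 mod 7 = 1, so Monday + 1 = Tuesday.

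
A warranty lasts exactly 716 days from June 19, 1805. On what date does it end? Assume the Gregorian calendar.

June 5, 1807

+365 (one year) → Jun 19, 1806 (351 left).
Jun has 30 days: +12 → Jul 1, 1806 (339 left).
Jul has 31 days: +31 → Aug 1, 1806 (308 left).
Aug has 31 days: +31 → Sep 1, 1806 (277 left).
Sep has 30 days: +30 → Oct 1, 1806 (247 left).
Oct has 31 days: +31 → Nov 1, 1806 (216 left).
Nov has 30 days: +30 → Dec 1, 1806 (186 left).
Dec has 31 days: +31 → Jan 1, 1807 (155 left).
Jan has 31 days: +31 → Feb 1, 1807 (124 left).
Feb has 28 days: +28 → Mar 1, 1807 (96 left).
Mar has 31 days: +31 → Apr 1, 1807 (65 left).
Apr has 30 days: +30 → May 1, 1807 (35 left).
May has 31 days: +31 → Jun 1, 1807 (4 left).
+4 → Jun 5, 1807.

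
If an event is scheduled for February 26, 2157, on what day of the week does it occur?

Saturday

Doomsday rule: the anchor day for the 2100s is Sunday. For year 57: 57÷12 = 4 r 9, and 9÷4 = 2, so 4+9+2 = 15.
Sunday + 15 ≡ Monday — that's 2157's doomsday.
In February the doomsday date is Feb 28 (2157 is not a leap year).
Feb 26 is 2 days before Feb 28; 2 mod 7 = 2, so Monday − 2 = Saturday.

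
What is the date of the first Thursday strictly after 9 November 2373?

Nov 9, 2373 is a Friday.
From Friday to the next Thursday is 6 days.
Nov 9, 2373 + 6 = Nov 15, 2373.

November 15, 2373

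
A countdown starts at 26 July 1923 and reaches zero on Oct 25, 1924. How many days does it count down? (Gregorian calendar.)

457

Jul 26, 1923 → Jul 26, 1924: 366 days (Feb 29, 1924 is in that span).
Jul 26, 1924 → Aug 26, 1924: 31 days (July has 31).
Aug 26, 1924 → Sep 26, 1924: 31 days (August has 31).
Sep 26, 1924 → Oct 25, 1924: 29 days.
Total: 457 days.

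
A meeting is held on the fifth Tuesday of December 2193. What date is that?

December 1, 2193 is a Sunday.
The first Tuesday is therefore December 3 (2 days later).
The fifth Tuesday is 3 + 4×7 = December 31.

December 31, 2193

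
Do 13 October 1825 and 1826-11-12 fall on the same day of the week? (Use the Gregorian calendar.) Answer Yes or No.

From Oct 13, 1825 to Nov 12, 1826 is 395 days.
395 mod 7 = 3, so they are different weekdays.
(Oct 13, 1825 is a Thursday; Nov 12, 1826 is a Sunday.)

No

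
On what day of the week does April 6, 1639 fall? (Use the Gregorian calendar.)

Wednesday

Doomsday rule: the anchor day for the 1600s is Tuesday. For year 39: 39÷12 = 3 r 3, and 3÷4 = 0, so 3+3+0 = 6.
Tuesday + 6 ≡ Monday — that's 1639's doomsday.
In April the doomsday date is Apr 4.
Apr 6 is 2 days after Apr 4; 2 mod 7 = 2, so Monday + 2 = Wednesday.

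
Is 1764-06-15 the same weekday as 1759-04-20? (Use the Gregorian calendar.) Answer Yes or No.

Yes

From Apr 20, 1759 to Jun 15, 1764 is 1883 days.
1883 mod 7 = 0, so they are the same weekday.
(Apr 20, 1759 is a Friday; Jun 15, 1764 is a Friday.)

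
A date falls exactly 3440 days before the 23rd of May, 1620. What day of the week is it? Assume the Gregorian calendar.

First find the weekday of May 23, 1620. Doomsday rule: the anchor day for the 1600s is Tuesday. For year 20: 20÷12 = 1 r 8, and 8÷4 = 2, so 1+8+2 = 11.
Tuesday + 11 ≡ Saturday — that's 1620's doomsday.
In May the doomsday date is May 9.
May 23 is 14 days after May 9; 14 mod 7 = 0, so Saturday + 0 = Saturday.
3440 mod 7 = 3, so 3440 days before a Saturday is Saturday − 3 = Wednesday.

Wednesday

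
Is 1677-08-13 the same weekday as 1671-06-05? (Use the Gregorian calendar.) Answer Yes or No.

From Jun 5, 1671 to Aug 13, 1677 is 2261 days.
2261 mod 7 = 0, so they are the same weekday.
(Jun 5, 1671 is a Friday; Aug 13, 1677 is a Friday.)

Yes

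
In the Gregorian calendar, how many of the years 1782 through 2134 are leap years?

85

Multiples of 4 in [1782,2134]: 88.
Of those, multiples of 100: 4 (not leap unless ÷400).
Multiples of 400: 1.
Leap years = 88 − 4 + 1 = 85.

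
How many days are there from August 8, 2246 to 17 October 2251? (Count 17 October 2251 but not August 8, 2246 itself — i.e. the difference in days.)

1896

Aug 8, 2246 → Aug 8, 2247: 365 days.
Aug 8, 2247 → Aug 8, 2248: 366 days (Feb 29, 2248 is in that span).
Aug 8, 2248 → Aug 8, 2249: 365 days.
Aug 8, 2249 → Aug 8, 2250: 365 days.
Aug 8, 2250 → Aug 8, 2251: 365 days.
Aug 8, 2251 → Sep 8, 2251: 31 days (August has 31).
Sep 8, 2251 → Oct 8, 2251: 30 days (September has 30).
Oct 8, 2251 → Oct 17, 2251: 9 days.
Total: 1896 days.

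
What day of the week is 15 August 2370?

Saturday

Doomsday rule: the anchor day for the 2300s is Wednesday. For year 70: 70÷12 = 5 r 10, and 10÷4 = 2, so 5+10+2 = 17.
Wednesday + 17 ≡ Saturday — that's 2370's doomsday.
In August the doomsday date is Aug 8.
Aug 15 is 7 days after Aug 8; 7 mod 7 = 0, so Saturday + 0 = Saturday.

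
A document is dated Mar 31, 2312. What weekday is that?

Sunday

Doomsday rule: the anchor day for the 2300s is Wednesday. For year 12: 12÷12 = 1 r 0, and 0÷4 = 0, so 1+0+0 = 1.
Wednesday + 1 ≡ Thursday — that's 2312's doomsday.
In March the doomsday date is Mar 14.
Mar 31 is 17 days after Mar 14; 17 mod 7 = 3, so Thursday + 3 = Sunday.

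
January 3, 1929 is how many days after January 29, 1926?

1070

Jan 29, 1926 → Jan 29, 1927: 365 days.
Jan 29, 1927 → Jan 29, 1928: 365 days.
Jan 29, 1928 → Feb 29, 1928: 31 days (January has 31).
Feb 29, 1928 → Mar 29, 1928: 29 days (February has 29).
Mar 29, 1928 → Apr 29, 1928: 31 days (March has 31).
Apr 29, 1928 → May 29, 1928: 30 days (April has 30).
May 29, 1928 → Jun 29, 1928: 31 days (May has 31).
Jun 29, 1928 → Jul 29, 1928: 30 days (June has 30).
Jul 29, 1928 → Aug 29, 1928: 31 days (July has 31).
Aug 29, 1928 → Sep 29, 1928: 31 days (August has 31).
Sep 29, 1928 → Oct 29, 1928: 30 days (September has 30).
Oct 29, 1928 → Nov 29, 1928: 31 days (October has 31).
Nov 29, 1928 → Dec 29, 1928: 30 days (November has 30).
Dec 29, 1928 → Jan 3, 1929: 5 days.
Total: 1070 days.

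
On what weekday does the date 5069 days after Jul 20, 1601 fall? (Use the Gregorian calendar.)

Jul 20, 1601 is a Friday.
5069 mod 7 = 1, so 5069 days after a Friday is Friday + 1 = Saturday.

Saturday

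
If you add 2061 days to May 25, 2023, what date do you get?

+366 (one year; includes Feb 29, 2024) → May 25, 2024 (1695 left).
+365 (one year) → May 25, 2025 (1330 left).
+365 (one year) → May 25, 2026 (965 left).
+365 (one year) → May 25, 2027 (600 left).
+366 (one year; includes Feb 29, 2028) → May 25, 2028 (234 left).
May has 31 days: +7 → Jun 1, 2028 (227 left).
Jun has 30 days: +30 → Jul 1, 2028 (197 left).
Jul has 31 days: +31 → Aug 1, 2028 (166 left).
Aug has 31 days: +31 → Sep 1, 2028 (135 left).
Sep has 30 days: +30 → Oct 1, 2028 (105 left).
Oct has 31 days: +31 → Nov 1, 2028 (74 left).
Nov has 30 days: +30 → Dec 1, 2028 (44 left).
Dec has 31 days: +31 → Jan 1, 2029 (13 left).
+13 → Jan 14, 2029.

January 14, 2029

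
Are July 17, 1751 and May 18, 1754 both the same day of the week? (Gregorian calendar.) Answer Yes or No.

Yes

From Jul 17, 1751 to May 18, 1754 is 1036 days.
1036 mod 7 = 0, so they are the same weekday.
(Jul 17, 1751 is a Saturday; May 18, 1754 is a Saturday.)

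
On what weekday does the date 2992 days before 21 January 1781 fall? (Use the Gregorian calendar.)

Jan 21, 1781 is a Sunday.
2992 mod 7 = 3, so 2992 days before a Sunday is Sunday − 3 = Thursday.

Thursday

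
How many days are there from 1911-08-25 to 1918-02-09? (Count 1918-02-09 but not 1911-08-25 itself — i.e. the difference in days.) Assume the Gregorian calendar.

Aug 25, 1911 → Aug 25, 1912: 366 days (Feb 29, 1912 is in that span).
Aug 25, 1912 → Aug 25, 1913: 365 days.
Aug 25, 1913 → Aug 25, 1914: 365 days.
Aug 25, 1914 → Aug 25, 1915: 365 days.
Aug 25, 1915 → Aug 25, 1916: 366 days (Feb 29, 1916 is in that span).
Aug 25, 1916 → Aug 25, 1917: 365 days.
Aug 25, 1917 → Sep 25, 1917: 31 days (August has 31).
Sep 25, 1917 → Oct 25, 1917: 30 days (September has 30).
Oct 25, 1917 → Nov 25, 1917: 31 days (October has 31).
Nov 25, 1917 → Dec 25, 1917: 30 days (November has 30).
Dec 25, 1917 → Jan 25, 1918: 31 days (December has 31).
Jan 25, 1918 → Feb 9, 1918: 15 days.
Total: 2360 days.

2360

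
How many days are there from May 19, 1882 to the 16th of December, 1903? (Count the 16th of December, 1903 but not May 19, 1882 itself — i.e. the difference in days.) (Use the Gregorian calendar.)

7880

May 19, 1882 → May 19, 1883: 365 days.
May 19, 1883 → May 19, 1884: 366 days (Feb 29, 1884 is in that span).
May 19, 1884 → May 19, 1885: 365 days.
May 19, 1885 → May 19, 1886: 365 days.
May 19, 1886 → May 19, 1887: 365 days.
May 19, 1887 → May 19, 1888: 366 days (Feb 29, 1888 is in that span).
May 19, 1888 → May 19, 1889: 365 days.
May 19, 1889 → May 19, 1890: 365 days.
May 19, 1890 → May 19, 1891: 365 days.
May 19, 1891 → May 19, 1892: 366 days (Feb 29, 1892 is in that span).
May 19, 1892 → May 19, 1893: 365 days.
May 19, 1893 → May 19, 1894: 365 days.
May 19, 1894 → May 19, 1895: 365 days.
May 19, 1895 → May 19, 1896: 366 days (Feb 29, 1896 is in that span).
May 19, 1896 → May 19, 1897: 365 days.
May 19, 1897 → May 19, 1898: 365 days.
May 19, 1898 → May 19, 1899: 365 days.
May 19, 1899 → May 19, 1900: 365 days.
May 19, 1900 → May 19, 1901: 365 days.
May 19, 1901 → May 19, 1902: 365 days.
May 19, 1902 → May 19, 1903: 365 days.
May 19, 1903 → Jun 19, 1903: 31 days (May has 31).
Jun 19, 1903 → Jul 19, 1903: 30 days (June has 30).
Jul 19, 1903 → Aug 19, 1903: 31 days (July has 31).
Aug 19, 1903 → Sep 19, 1903: 31 days (August has 31).
Sep 19, 1903 → Oct 19, 1903: 30 days (September has 30).
Oct 19, 1903 → Nov 19, 1903: 31 days (October has 31).
Nov 19, 1903 → Dec 16, 1903: 27 days.
Total: 7880 days.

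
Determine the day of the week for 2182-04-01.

Doomsday rule: the anchor day for the 2100s is Sunday. For year 82: 82÷12 = 6 r 10, and 10÷4 = 2, so 6+10+2 = 18.
Sunday + 18 ≡ Thursday — that's 2182's doomsday.
In April the doomsday date is Apr 4.
Apr 1 is 3 days before Apr 4; 3 mod 7 = 3, so Thursday − 3 = Monday.

Monday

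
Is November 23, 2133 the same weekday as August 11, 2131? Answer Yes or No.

No

From Aug 11, 2131 to Nov 23, 2133 is 835 days.
835 mod 7 = 2, so they are different weekdays.
(Aug 11, 2131 is a Saturday; Nov 23, 2133 is a Monday.)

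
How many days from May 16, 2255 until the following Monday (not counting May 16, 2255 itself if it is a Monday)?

5

May 16, 2255 is a Wednesday.
From Wednesday to the next Monday is 5 days.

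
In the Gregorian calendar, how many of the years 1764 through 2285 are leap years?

127

Multiples of 4 in [1764,2285]: 131.
Of those, multiples of 100: 5 (not leap unless ÷400).
Multiples of 400: 1.
Leap years = 131 − 5 + 1 = 127.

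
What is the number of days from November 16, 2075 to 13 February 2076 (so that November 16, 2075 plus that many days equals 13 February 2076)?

89

Nov 16, 2075 → Dec 16, 2075: 30 days (November has 30).
Dec 16, 2075 → Jan 16, 2076: 31 days (December has 31).
Jan 16, 2076 → Feb 13, 2076: 28 days.
Total: 89 days.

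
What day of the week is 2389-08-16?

Doomsday rule: the anchor day for the 2300s is Wednesday. For year 89: 89÷12 = 7 r 5, and 5÷4 = 1, so 7+5+1 = 13.
Wednesday + 13 ≡ Tuesday — that's 2389's doomsday.
In August the doomsday date is Aug 8.
Aug 16 is 8 days after Aug 8; 8 mod 7 = 1, so Tuesday + 1 = Wednesday.

Wednesday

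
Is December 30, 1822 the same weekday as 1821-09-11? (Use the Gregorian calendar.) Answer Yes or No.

No

From Sep 11, 1821 to Dec 30, 1822 is 475 days.
475 mod 7 = 6, so they are different weekdays.
(Sep 11, 1821 is a Tuesday; Dec 30, 1822 is a Monday.)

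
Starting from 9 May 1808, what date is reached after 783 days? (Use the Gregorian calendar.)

July 1, 1810

+365 (one year) → May 9, 1809 (418 left).
+365 (one year) → May 9, 1810 (53 left).
May has 31 days: +23 → Jun 1, 1810 (30 left).
Jun has 30 days: +30 → Jul 1, 1810 (0 left).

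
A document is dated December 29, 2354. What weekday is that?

Doomsday rule: the anchor day for the 2300s is Wednesday. For year 54: 54÷12 = 4 r 6, and 6÷4 = 1, so 4+6+1 = 11.
Wednesday + 11 ≡ Sunday — that's 2354's doomsday.
In December the doomsday date is Dec 12.
Dec 29 is 17 days after Dec 12; 17 mod 7 = 3, so Sunday + 3 = Wednesday.

Wednesday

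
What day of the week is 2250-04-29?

Doomsday rule: the anchor day for the 2200s is Friday. For year 50: 50÷12 = 4 r 2, and 2÷4 = 0, so 4+2+0 = 6.
Friday + 6 ≡ Thursday — that's 2250's doomsday.
In April the doomsday date is Apr 4.
Apr 29 is 25 days after Apr 4; 25 mod 7 = 4, so Thursday + 4 = Monday.

Monday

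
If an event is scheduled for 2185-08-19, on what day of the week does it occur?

Doomsday rule: the anchor day for the 2100s is Sunday. For year 85: 85÷12 = 7 r 1, and 1÷4 = 0, so 7+1+0 = 8.
Sunday + 8 ≡ Monday — that's 2185's doomsday.
In August the doomsday date is Aug 8.
Aug 19 is 11 days after Aug 8; 11 mod 7 = 4, so Monday + 4 = Friday.

Friday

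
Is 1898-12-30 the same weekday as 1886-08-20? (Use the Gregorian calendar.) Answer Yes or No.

From Aug 20, 1886 to Dec 30, 1898 is 4515 days.
4515 mod 7 = 0, so they are the same weekday.
(Aug 20, 1886 is a Friday; Dec 30, 1898 is a Friday.)

Yes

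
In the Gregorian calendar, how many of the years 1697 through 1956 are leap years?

Multiples of 4 in [1697,1956]: 65.
Of those, multiples of 100: 3 (not leap unless ÷400).
Multiples of 400: 0.
Leap years = 65 − 3 + 0 = 62.

62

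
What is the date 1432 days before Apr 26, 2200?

−365 (one year) → Apr 26, 2199 (1067 left).
−365 (one year) → Apr 26, 2198 (702 left).
−365 (one year) → Apr 26, 2197 (337 left).
−26 → Mar 31, 2197 (end of Mar, 31 days; 311 left).
−31 → Feb 28, 2197 (end of Feb, 28 days; 280 left).
−28 → Jan 31, 2197 (end of Jan, 31 days; 252 left).
−31 → Dec 31, 2196 (end of Dec, 31 days; 221 left).
−31 → Nov 30, 2196 (end of Nov, 30 days; 190 left).
−30 → Oct 31, 2196 (end of Oct, 31 days; 160 left).
−31 → Sep 30, 2196 (end of Sep, 30 days; 129 left).
−30 → Aug 31, 2196 (end of Aug, 31 days; 99 left).
−31 → Jul 31, 2196 (end of Jul, 31 days; 68 left).
−31 → Jun 30, 2196 (end of Jun, 30 days; 37 left).
−30 → May 31, 2196 (end of May, 31 days; 7 left).
−7 → May 24, 2196.

May 24, 2196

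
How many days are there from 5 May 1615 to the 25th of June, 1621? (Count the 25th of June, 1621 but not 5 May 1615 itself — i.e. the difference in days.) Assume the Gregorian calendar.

May 5, 1615 → May 5, 1616: 366 days (Feb 29, 1616 is in that span).
May 5, 1616 → May 5, 1617: 365 days.
May 5, 1617 → May 5, 1618: 365 days.
May 5, 1618 → May 5, 1619: 365 days.
May 5, 1619 → May 5, 1620: 366 days (Feb 29, 1620 is in that span).
May 5, 1620 → May 5, 1621: 365 days.
May 5, 1621 → Jun 5, 1621: 31 days (May has 31).
Jun 5, 1621 → Jun 25, 1621: 20 days.
Total: 2243 days.

2243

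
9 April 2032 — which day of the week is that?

Doomsday rule: the anchor day for the 2000s is Tuesday. For year 32: 32÷12 = 2 r 8, and 8÷4 = 2, so 2+8+2 = 12.
Tuesday + 12 ≡ Sunday — that's 2032's doomsday.
In April the doomsday date is Apr 4.
Apr 9 is 5 days after Apr 4; 5 mod 7 = 5, so Sunday + 5 = Friday.

Friday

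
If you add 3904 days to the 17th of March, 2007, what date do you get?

+366 (one year; includes Feb 29, 2008) → Mar 17, 2008 (3538 left).
+365 (one year) → Mar 17, 2009 (3173 left).
+365 (one year) → Mar 17, 2010 (2808 left).
+365 (one year) → Mar 17, 2011 (2443 left).
+366 (one year; includes Feb 29, 2012) → Mar 17, 2012 (2077 left).
+365 (one year) → Mar 17, 2013 (1712 left).
+365 (one year) → Mar 17, 2014 (1347 left).
+365 (one year) → Mar 17, 2015 (982 left).
+366 (one year; includes Feb 29, 2016) → Mar 17, 2016 (616 left).
+365 (one year) → Mar 17, 2017 (251 left).
Mar has 31 days: +15 → Apr 1, 2017 (236 left).
Apr has 30 days: +30 → May 1, 2017 (206 left).
May has 31 days: +31 → Jun 1, 2017 (175 left).
Jun has 30 days: +30 → Jul 1, 2017 (145 left).
Jul has 31 days: +31 → Aug 1, 2017 (114 left).
Aug has 31 days: +31 → Sep 1, 2017 (83 left).
Sep has 30 days: +30 → Oct 1, 2017 (53 left).
Oct has 31 days: +31 → Nov 1, 2017 (22 left).
+22 → Nov 23, 2017.

November 23, 2017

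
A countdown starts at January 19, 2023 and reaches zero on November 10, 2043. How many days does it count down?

7600

Jan 19, 2023 → Jan 19, 2024: 365 days.
Jan 19, 2024 → Jan 19, 2025: 366 days (Feb 29, 2024 is in that span).
Jan 19, 2025 → Jan 19, 2026: 365 days.
Jan 19, 2026 → Jan 19, 2027: 365 days.
Jan 19, 2027 → Jan 19, 2028: 365 days.
Jan 19, 2028 → Jan 19, 2029: 366 days (Feb 29, 2028 is in that span).
Jan 19, 2029 → Jan 19, 2030: 365 days.
Jan 19, 2030 → Jan 19, 2031: 365 days.
Jan 19, 2031 → Jan 19, 2032: 365 days.
Jan 19, 2032 → Jan 19, 2033: 366 days (Feb 29, 2032 is in that span).
Jan 19, 2033 → Jan 19, 2034: 365 days.
Jan 19, 2034 → Jan 19, 2035: 365 days.
Jan 19, 2035 → Jan 19, 2036: 365 days.
Jan 19, 2036 → Jan 19, 2037: 366 days (Feb 29, 2036 is in that span).
Jan 19, 2037 → Jan 19, 2038: 365 days.
Jan 19, 2038 → Jan 19, 2039: 365 days.
Jan 19, 2039 → Jan 19, 2040: 365 days.
Jan 19, 2040 → Jan 19, 2041: 366 days (Feb 29, 2040 is in that span).
Jan 19, 2041 → Jan 19, 2042: 365 days.
Jan 19, 2042 → Jan 19, 2043: 365 days.
Jan 19, 2043 → Feb 19, 2043: 31 days (January has 31).
Feb 19, 2043 → Mar 19, 2043: 28 days (February has 28).
Mar 19, 2043 → Apr 19, 2043: 31 days (March has 31).
Apr 19, 2043 → May 19, 2043: 30 days (April has 30).
May 19, 2043 → Jun 19, 2043: 31 days (May has 31).
Jun 19, 2043 → Jul 19, 2043: 30 days (June has 30).
Jul 19, 2043 → Aug 19, 2043: 31 days (July has 31).
Aug 19, 2043 → Sep 19, 2043: 31 days (August has 31).
Sep 19, 2043 → Oct 19, 2043: 30 days (September has 30).
Oct 19, 2043 → Nov 10, 2043: 22 days.
Total: 7600 days.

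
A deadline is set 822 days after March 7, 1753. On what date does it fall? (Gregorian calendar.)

June 7, 1755

+365 (one year) → Mar 7, 1754 (457 left).
+365 (one year) → Mar 7, 1755 (92 left).
Mar has 31 days: +25 → Apr 1, 1755 (67 left).
Apr has 30 days: +30 → May 1, 1755 (37 left).
May has 31 days: +31 → Jun 1, 1755 (6 left).
+6 → Jun 7, 1755.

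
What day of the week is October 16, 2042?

Doomsday rule: the anchor day for the 2000s is Tuesday. For year 42: 42÷12 = 3 r 6, and 6÷4 = 1, so 3+6+1 = 10.
Tuesday + 10 ≡ Friday — that's 2042's doomsday.
In October the doomsday date is Oct 10.
Oct 16 is 6 days after Oct 10; 6 mod 7 = 6, so Friday + 6 = Thursday.

Thursday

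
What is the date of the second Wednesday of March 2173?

March 10, 2173

March 1, 2173 is a Monday.
The first Wednesday is therefore March 3 (2 days later).
The second Wednesday is 3 + 1×7 = March 10.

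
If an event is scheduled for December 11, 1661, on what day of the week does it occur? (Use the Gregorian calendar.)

Sunday

Doomsday rule: the anchor day for the 1600s is Tuesday. For year 61: 61÷12 = 5 r 1, and 1÷4 = 0, so 5+1+0 = 6.
Tuesday + 6 ≡ Monday — that's 1661's doomsday.
In December the doomsday date is Dec 12.
Dec 11 is 1 day before Dec 12; 1 mod 7 = 1, so Monday − 1 = Sunday.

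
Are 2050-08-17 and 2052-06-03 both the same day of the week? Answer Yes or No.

No

From Aug 17, 2050 to Jun 3, 2052 is 656 days.
656 mod 7 = 5, so they are different weekdays.
(Aug 17, 2050 is a Wednesday; Jun 3, 2052 is a Monday.)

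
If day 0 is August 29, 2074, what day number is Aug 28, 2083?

Aug 29, 2074 → Aug 29, 2075: 365 days.
Aug 29, 2075 → Aug 29, 2076: 366 days (Feb 29, 2076 is in that span).
Aug 29, 2076 → Aug 29, 2077: 365 days.
Aug 29, 2077 → Aug 29, 2078: 365 days.
Aug 29, 2078 → Aug 29, 2079: 365 days.
Aug 29, 2079 → Aug 29, 2080: 366 days (Feb 29, 2080 is in that span).
Aug 29, 2080 → Aug 29, 2081: 365 days.
Aug 29, 2081 → Aug 29, 2082: 365 days.
Aug 29, 2082 → Sep 29, 2082: 31 days (August has 31).
Sep 29, 2082 → Oct 29, 2082: 30 days (September has 30).
Oct 29, 2082 → Nov 29, 2082: 31 days (October has 31).
Nov 29, 2082 → Dec 29, 2082: 30 days (November has 30).
Dec 29, 2082 → Jan 29, 2083: 31 days (December has 31).
Jan 29, 2083 → Feb 28, 2083: 30 days (January has 31).
Feb 28, 2083 → Mar 28, 2083: 28 days (February has 28).
Mar 28, 2083 → Apr 28, 2083: 31 days (March has 31).
Apr 28, 2083 → May 28, 2083: 30 days (April has 30).
May 28, 2083 → Jun 28, 2083: 31 days (May has 31).
Jun 28, 2083 → Jul 28, 2083: 30 days (June has 30).
Jul 28, 2083 → Aug 28, 2083: 31 days.
Total: 3286 days.

3286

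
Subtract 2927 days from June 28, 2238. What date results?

June 23, 2230

−365 (one year) → Jun 28, 2237 (2562 left).
−365 (one year) → Jun 28, 2236 (2197 left).
−366 (one year; includes Feb 29, 2236) → Jun 28, 2235 (1831 left).
−365 (one year) → Jun 28, 2234 (1466 left).
−365 (one year) → Jun 28, 2233 (1101 left).
−365 (one year) → Jun 28, 2232 (736 left).
−366 (one year; includes Feb 29, 2232) → Jun 28, 2231 (370 left).
−28 → May 31, 2231 (end of May, 31 days; 342 left).
−31 → Apr 30, 2231 (end of Apr, 30 days; 311 left).
−30 → Mar 31, 2231 (end of Mar, 31 days; 281 left).
−31 → Feb 28, 2231 (end of Feb, 28 days; 250 left).
−28 → Jan 31, 2231 (end of Jan, 31 days; 222 left).
−31 → Dec 31, 2230 (end of Dec, 31 days; 191 left).
−31 → Nov 30, 2230 (end of Nov, 30 days; 160 left).
−30 → Oct 31, 2230 (end of Oct, 31 days; 130 left).
−31 → Sep 30, 2230 (end of Sep, 30 days; 99 left).
−30 → Aug 31, 2230 (end of Aug, 31 days; 69 left).
−31 → Jul 31, 2230 (end of Jul, 31 days; 38 left).
−31 → Jun 30, 2230 (end of Jun, 30 days; 7 left).
−7 → Jun 23, 2230.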